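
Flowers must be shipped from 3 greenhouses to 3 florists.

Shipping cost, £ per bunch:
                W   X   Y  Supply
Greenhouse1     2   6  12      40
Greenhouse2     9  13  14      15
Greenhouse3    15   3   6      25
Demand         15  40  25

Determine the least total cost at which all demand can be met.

An optimal shipping plan:
  Greenhouse1->W: 15 × £2 = £30
  Greenhouse1->X: 25 × £6 = £150
  Greenhouse2->Y: 15 × £14 = £210
  Greenhouse3->X: 15 × £3 = £45
  Greenhouse3->Y: 10 × £6 = £60
Total = 30 + 150 + 210 + 45 + 60 = £495.

495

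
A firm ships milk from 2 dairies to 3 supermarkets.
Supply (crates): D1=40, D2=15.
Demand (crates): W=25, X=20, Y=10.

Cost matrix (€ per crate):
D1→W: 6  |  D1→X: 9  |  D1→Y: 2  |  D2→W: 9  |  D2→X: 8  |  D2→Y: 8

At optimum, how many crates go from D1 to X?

Optimal shipments:
  D1–W: 25 × €6 = €150
  D1–X: 5 × €9 = €45
  D1–Y: 10 × €2 = €20
  D2–X: 15 × €8 = €120
Total cost = €335.
So D1→X carries 5 crates.

5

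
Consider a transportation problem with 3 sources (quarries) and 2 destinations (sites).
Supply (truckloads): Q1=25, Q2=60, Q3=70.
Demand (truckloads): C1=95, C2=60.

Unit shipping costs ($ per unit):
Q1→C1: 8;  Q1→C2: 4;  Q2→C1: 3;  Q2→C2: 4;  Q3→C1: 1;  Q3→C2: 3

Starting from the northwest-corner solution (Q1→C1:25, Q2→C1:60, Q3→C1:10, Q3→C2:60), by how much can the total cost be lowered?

185

Current plan cost = 25·8 + 60·3 + 10·1 + 60·3 = $570.
Optimal plan:
  Q1→C2: 25 × $4 = $100
  Q2→C1: 25 × $3 = $75
  Q2→C2: 35 × $4 = $140
  Q3→C1: 70 × $1 = $70
Optimal cost = $385.
Saving = 570 − 385 = $185.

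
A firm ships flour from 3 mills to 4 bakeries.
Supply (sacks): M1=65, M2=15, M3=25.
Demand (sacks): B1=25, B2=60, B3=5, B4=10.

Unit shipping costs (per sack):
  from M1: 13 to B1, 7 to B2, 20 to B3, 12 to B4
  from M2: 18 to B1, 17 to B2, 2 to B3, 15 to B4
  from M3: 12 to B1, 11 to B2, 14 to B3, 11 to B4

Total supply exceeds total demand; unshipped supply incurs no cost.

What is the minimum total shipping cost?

Optimal allocation:
  M1 to B1: 5 × 13 = 65
  M1 to B2: 60 × 7 = 420
  M2 to B3: 5 × 2 = 10
  M2 to B4: 5 × 15 = 75
  M3 to B1: 20 × 12 = 240
  M3 to B4: 5 × 11 = 55
Total = 65 + 420 + 10 + 75 + 240 + 55 = 865.
(Supply check: M1 ships 65; M2 ships 10; M3 ships 25.)

865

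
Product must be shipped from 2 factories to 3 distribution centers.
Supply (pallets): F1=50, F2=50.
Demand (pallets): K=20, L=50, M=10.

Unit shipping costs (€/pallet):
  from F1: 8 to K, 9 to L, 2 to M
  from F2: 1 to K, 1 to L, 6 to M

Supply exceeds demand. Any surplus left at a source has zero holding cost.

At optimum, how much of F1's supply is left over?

20

An optimal plan:
  F1→K: 20 × €8 = €160
  F1→M: 10 × €2 = €20
  F2→L: 50 × €1 = €50
Total cost = €230.
F1 ships 30 of its 50, leaving 20.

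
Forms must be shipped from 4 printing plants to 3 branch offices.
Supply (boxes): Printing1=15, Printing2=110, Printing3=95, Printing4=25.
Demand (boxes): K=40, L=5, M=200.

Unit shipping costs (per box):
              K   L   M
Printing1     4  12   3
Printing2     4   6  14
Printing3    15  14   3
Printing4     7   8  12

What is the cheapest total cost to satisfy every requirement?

A cheapest plan:
  Printing1->M: 15 boxes
  Printing2->K: 40 boxes
  Printing2->L: 5 boxes
  Printing2->M: 65 boxes
  Printing3->M: 95 boxes
  Printing4->M: 25 boxes
Total cost = 1730.

1730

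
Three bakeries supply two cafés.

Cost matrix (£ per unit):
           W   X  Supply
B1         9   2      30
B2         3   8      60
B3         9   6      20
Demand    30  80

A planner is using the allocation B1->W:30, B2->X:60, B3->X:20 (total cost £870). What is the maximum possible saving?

Current plan cost = 30·9 + 60·8 + 20·6 = £870.
Optimal plan:
  B1→X: 30 × £2 = £60
  B2→W: 30 × £3 = £90
  B2→X: 30 × £8 = £240
  B3→X: 20 × £6 = £120
Optimal cost = £510.
Saving = 870 − 510 = £360.

360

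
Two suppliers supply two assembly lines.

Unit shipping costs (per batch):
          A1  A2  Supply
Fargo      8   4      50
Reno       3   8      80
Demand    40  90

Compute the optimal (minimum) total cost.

One minimum-cost allocation:
  Fargo->A2: 50 × 4 = 200
  Reno->A1: 40 × 3 = 120
  Reno->A2: 40 × 8 = 320
Total = 200 + 120 + 320 = 640.
(Supply check: Fargo ships 50; Reno ships 80.)

640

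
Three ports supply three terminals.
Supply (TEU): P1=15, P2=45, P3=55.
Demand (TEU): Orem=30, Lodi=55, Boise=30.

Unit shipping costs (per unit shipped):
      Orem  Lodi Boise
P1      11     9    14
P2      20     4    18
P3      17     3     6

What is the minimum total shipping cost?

An optimal shipping plan:
  P1–Orem: 15 × 11 = 165
  P2–Lodi: 45 × 4 = 180
  P3–Orem: 15 × 17 = 255
  P3–Lodi: 10 × 3 = 30
  P3–Boise: 30 × 6 = 180
Total = 165 + 180 + 255 + 30 + 180 = 810.
(Supply check: P1 ships 15; P2 ships 45; P3 ships 55.)

810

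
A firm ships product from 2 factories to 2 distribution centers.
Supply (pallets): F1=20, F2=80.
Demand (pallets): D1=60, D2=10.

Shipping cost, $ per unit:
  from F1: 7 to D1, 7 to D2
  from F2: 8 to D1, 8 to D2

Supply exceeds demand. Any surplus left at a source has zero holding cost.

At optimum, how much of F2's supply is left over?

Minimum-cost shipments:
  F1 to D1: 20 pallets
  F2 to D1: 40 pallets
  F2 to D2: 10 pallets
Total cost = $540.
F2 ships 50 of its 80, leaving 30.

30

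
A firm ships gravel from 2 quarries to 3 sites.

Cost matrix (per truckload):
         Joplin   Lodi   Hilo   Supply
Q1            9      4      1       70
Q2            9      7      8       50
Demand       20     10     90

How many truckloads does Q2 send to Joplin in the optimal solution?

20

Optimal shipments:
  Q1–Hilo: 70 truckloads
  Q2–Joplin: 20 truckloads
  Q2–Lodi: 10 truckloads
  Q2–Hilo: 20 truckloads
Total cost = 480.
So Q2→Joplin carries 20 truckloads.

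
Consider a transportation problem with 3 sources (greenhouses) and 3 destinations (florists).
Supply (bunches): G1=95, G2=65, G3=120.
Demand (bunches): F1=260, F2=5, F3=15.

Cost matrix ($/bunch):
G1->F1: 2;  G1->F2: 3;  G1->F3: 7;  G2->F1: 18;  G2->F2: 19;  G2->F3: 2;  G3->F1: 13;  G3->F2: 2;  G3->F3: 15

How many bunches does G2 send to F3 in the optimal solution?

Solving gives:
  G1->F1: 95 bunches
  G2->F1: 50 bunches
  G2->F3: 15 bunches
  G3->F1: 115 bunches
  G3->F2: 5 bunches
Total cost = $2625.
So G2→F3 carries 15 bunches.

15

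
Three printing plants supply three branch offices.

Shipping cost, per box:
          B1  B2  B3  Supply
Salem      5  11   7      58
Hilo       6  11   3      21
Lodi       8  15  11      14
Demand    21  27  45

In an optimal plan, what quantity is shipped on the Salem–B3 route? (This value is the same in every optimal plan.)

Optimal shipments:
  Salem→B1: 7 boxes
  Salem→B2: 27 boxes
  Salem→B3: 24 boxes
  Hilo→B3: 21 boxes
  Lodi→B1: 14 boxes
Total cost = 675.
So Salem→B3 carries 24 boxes.

24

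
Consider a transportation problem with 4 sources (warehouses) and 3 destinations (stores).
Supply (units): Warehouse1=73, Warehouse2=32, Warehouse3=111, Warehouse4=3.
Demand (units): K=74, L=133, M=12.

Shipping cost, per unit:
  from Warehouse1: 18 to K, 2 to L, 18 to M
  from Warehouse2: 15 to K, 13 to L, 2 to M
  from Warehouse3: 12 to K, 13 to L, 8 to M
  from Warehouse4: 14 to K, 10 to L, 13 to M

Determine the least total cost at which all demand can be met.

One minimum-cost allocation:
  Warehouse1 to L: 73 × 2 = 146
  Warehouse2 to L: 20 × 13 = 260
  Warehouse2 to M: 12 × 2 = 24
  Warehouse3 to K: 74 × 12 = 888
  Warehouse3 to L: 37 × 13 = 481
  Warehouse4 to L: 3 × 10 = 30
Total = 146 + 260 + 24 + 888 + 481 + 30 = 1829.
(Supply check: Warehouse1 ships 73; Warehouse2 ships 32; Warehouse3 ships 111; Warehouse4 ships 3.)

1829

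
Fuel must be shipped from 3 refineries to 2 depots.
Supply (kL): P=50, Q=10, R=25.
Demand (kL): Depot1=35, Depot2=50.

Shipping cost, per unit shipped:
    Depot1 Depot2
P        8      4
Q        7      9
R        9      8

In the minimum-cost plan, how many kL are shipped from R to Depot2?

The minimum-cost plan:
  P to Depot2: 50 × 4 = 200
  Q to Depot1: 10 × 7 = 70
  R to Depot1: 25 × 9 = 225
Total cost = 495.
The route R→Depot2 is not used.

0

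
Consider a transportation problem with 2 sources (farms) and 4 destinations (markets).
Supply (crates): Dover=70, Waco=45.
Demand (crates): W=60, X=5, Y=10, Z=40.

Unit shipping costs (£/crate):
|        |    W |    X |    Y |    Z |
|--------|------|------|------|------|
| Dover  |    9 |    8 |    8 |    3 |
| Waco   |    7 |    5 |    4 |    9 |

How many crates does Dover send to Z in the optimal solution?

Optimal shipments:
  Dover→W: 30 crates
  Dover→Z: 40 crates
  Waco→W: 30 crates
  Waco→X: 5 crates
  Waco→Y: 10 crates
Total cost = £665.
So Dover→Z carries 40 crates.

40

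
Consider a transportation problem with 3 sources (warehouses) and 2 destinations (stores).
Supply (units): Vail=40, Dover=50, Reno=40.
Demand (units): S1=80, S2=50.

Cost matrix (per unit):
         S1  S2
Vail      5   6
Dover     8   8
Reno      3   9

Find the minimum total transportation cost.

A cheapest plan:
  Vail->S1: 40 × 5 = 200
  Dover->S2: 50 × 8 = 400
  Reno->S1: 40 × 3 = 120
Total = 200 + 400 + 120 = 720.

720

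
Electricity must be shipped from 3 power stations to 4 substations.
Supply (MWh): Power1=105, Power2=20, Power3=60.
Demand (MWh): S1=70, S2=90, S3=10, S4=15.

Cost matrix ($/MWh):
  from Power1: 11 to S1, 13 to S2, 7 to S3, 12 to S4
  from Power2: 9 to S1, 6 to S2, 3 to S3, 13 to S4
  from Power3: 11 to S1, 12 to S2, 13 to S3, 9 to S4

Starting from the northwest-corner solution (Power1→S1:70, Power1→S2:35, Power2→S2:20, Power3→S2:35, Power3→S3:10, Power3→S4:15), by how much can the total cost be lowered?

Current plan cost = 70·11 + 35·13 + 20·6 + 35·12 + 10·13 + 15·9 = $2030.
Optimal plan:
  Power1→S1: 70 MWh
  Power1→S2: 25 MWh
  Power1→S3: 10 MWh
  Power2→S2: 20 MWh
  Power3→S2: 45 MWh
  Power3→S4: 15 MWh
Optimal cost = $1960.
Saving = 2030 − 1960 = $70.

70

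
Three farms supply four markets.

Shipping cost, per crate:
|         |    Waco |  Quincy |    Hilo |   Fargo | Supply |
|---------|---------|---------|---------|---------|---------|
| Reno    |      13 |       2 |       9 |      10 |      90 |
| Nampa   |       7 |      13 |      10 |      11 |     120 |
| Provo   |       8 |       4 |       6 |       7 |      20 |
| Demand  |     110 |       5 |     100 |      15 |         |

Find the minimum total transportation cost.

Optimal allocation:
  Reno→Quincy: 5 × 2 = 10
  Reno→Hilo: 70 × 9 = 630
  Reno→Fargo: 15 × 10 = 150
  Nampa→Waco: 110 × 7 = 770
  Nampa→Hilo: 10 × 10 = 100
  Provo→Hilo: 20 × 6 = 120
Total = 10 + 630 + 150 + 770 + 100 + 120 = 1780.

1780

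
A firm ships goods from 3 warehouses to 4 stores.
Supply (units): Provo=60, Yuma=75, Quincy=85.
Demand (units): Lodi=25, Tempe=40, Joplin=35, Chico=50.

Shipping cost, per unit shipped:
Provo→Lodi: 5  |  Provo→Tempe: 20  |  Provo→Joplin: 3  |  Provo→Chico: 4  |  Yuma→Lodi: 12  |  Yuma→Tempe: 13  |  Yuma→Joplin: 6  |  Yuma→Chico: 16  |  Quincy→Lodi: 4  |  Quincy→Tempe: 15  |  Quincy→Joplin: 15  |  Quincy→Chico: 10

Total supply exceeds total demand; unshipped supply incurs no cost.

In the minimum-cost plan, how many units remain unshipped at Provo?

Minimum-cost shipments:
  Provo->Joplin: 10 × 3 = 30
  Provo->Chico: 50 × 4 = 200
  Yuma->Tempe: 40 × 13 = 520
  Yuma->Joplin: 25 × 6 = 150
  Quincy->Lodi: 25 × 4 = 100
Total cost = 1000.
Provo ships 60 of its 60, leaving 0.

0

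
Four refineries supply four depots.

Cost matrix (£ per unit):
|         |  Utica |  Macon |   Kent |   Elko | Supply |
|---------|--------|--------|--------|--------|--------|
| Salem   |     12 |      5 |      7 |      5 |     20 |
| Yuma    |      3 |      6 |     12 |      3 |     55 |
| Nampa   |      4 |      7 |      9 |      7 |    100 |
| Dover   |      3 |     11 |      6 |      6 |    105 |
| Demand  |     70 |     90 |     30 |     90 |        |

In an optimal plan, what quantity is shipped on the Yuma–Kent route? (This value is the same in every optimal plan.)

0

Solving gives:
  Salem→Macon: 20 × £5 = £100
  Yuma→Elko: 55 × £3 = £165
  Nampa→Utica: 30 × £4 = £120
  Nampa→Macon: 70 × £7 = £490
  Dover→Utica: 40 × £3 = £120
  Dover→Kent: 30 × £6 = £180
  Dover→Elko: 35 × £6 = £210
Total cost = £1385.
The route Yuma→Kent is not used.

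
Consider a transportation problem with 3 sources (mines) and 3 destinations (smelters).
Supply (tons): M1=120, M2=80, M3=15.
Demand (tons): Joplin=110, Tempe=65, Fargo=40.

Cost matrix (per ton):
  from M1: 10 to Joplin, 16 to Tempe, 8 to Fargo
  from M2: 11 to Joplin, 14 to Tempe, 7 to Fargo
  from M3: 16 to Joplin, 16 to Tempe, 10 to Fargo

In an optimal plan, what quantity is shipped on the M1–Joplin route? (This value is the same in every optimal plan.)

Optimal shipments:
  M1 to Joplin: 110 × 10 = 1100
  M1 to Fargo: 10 × 8 = 80
  M2 to Tempe: 50 × 14 = 700
  M2 to Fargo: 30 × 7 = 210
  M3 to Tempe: 15 × 16 = 240
Total cost = 2330.
So M1→Joplin carries 110 tons.

110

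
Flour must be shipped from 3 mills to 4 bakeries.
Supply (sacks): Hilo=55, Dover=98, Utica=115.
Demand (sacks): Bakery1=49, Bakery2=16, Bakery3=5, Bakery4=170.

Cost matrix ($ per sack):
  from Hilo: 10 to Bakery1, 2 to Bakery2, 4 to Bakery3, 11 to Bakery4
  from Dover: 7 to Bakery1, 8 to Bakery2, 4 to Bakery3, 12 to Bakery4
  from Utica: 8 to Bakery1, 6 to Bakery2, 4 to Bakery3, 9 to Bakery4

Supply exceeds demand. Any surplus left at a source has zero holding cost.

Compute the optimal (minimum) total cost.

2051

An optimal shipping plan:
  Hilo to Bakery2: 16 × $2 = $32
  Hilo to Bakery4: 39 × $11 = $429
  Dover to Bakery1: 49 × $7 = $343
  Dover to Bakery3: 5 × $4 = $20
  Dover to Bakery4: 16 × $12 = $192
  Utica to Bakery4: 115 × $9 = $1035
Total = 32 + 429 + 343 + 20 + 192 + 1035 = $2051.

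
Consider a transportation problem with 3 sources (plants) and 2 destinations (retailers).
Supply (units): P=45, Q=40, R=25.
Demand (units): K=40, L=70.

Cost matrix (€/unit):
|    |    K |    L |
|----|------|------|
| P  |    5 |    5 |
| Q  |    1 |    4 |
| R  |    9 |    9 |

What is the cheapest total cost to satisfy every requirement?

An optimal shipping plan:
  P→L: 45 × €5 = €225
  Q→K: 40 × €1 = €40
  R→L: 25 × €9 = €225
Total = 225 + 40 + 225 = €490.
(Supply check: P ships 45; Q ships 40; R ships 25.)

490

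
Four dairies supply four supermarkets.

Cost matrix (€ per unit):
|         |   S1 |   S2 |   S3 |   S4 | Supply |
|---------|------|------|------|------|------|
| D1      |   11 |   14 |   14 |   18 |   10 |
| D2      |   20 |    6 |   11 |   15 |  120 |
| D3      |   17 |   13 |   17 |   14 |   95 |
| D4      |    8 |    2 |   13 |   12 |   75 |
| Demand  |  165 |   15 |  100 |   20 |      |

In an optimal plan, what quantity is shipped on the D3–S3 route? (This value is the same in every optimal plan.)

Optimal shipments:
  D1–S1: 10 × €11 = €110
  D2–S2: 15 × €6 = €90
  D2–S3: 100 × €11 = €1100
  D2–S4: 5 × €15 = €75
  D3–S1: 80 × €17 = €1360
  D3–S4: 15 × €14 = €210
  D4–S1: 75 × €8 = €600
Total cost = €3545.
The route D3→S3 is not used.

0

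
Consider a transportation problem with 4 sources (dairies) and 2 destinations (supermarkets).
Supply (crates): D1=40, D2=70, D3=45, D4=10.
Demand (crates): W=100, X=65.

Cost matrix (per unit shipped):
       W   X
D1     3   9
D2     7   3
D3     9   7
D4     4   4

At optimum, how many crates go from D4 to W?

The minimum-cost plan:
  D1->W: 40 × 3 = 120
  D2->W: 5 × 7 = 35
  D2->X: 65 × 3 = 195
  D3->W: 45 × 9 = 405
  D4->W: 10 × 4 = 40
Total cost = 795.
So D4→W carries 10 crates.

10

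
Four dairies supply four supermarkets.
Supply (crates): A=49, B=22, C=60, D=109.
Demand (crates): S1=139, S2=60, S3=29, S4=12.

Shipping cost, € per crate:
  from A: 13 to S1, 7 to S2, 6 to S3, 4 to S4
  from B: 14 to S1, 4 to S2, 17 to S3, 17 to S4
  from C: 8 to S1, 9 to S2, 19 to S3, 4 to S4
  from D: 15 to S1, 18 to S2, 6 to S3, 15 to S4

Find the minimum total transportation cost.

2248

Optimal allocation:
  A→S2: 38 × €7 = €266
  A→S4: 11 × €4 = €44
  B→S2: 22 × €4 = €88
  C→S1: 59 × €8 = €472
  C→S4: 1 × €4 = €4
  D→S1: 80 × €15 = €1200
  D→S3: 29 × €6 = €174
Total = 266 + 44 + 88 + 472 + 4 + 1200 + 174 = €2248.
(Supply check: A ships 49; B ships 22; C ships 60; D ships 109.)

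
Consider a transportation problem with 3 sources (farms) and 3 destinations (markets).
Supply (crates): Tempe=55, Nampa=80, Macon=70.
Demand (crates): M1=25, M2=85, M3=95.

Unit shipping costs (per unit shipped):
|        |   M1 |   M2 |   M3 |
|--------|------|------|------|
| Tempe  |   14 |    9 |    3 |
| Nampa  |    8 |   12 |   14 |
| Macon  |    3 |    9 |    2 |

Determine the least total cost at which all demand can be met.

One minimum-cost allocation:
  Tempe->M2: 5 × 9 = 45
  Tempe->M3: 50 × 3 = 150
  Nampa->M2: 80 × 12 = 960
  Macon->M1: 25 × 3 = 75
  Macon->M3: 45 × 2 = 90
Total = 45 + 150 + 960 + 75 + 90 = 1320.

1320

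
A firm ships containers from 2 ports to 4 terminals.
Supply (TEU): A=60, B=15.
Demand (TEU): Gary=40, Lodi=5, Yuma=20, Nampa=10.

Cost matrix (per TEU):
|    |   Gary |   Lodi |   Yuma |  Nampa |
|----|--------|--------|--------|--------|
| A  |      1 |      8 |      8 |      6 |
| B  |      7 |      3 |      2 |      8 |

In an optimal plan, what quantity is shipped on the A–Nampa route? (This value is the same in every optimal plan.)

Optimal shipments:
  A to Gary: 40 × 1 = 40
  A to Lodi: 5 × 8 = 40
  A to Yuma: 5 × 8 = 40
  A to Nampa: 10 × 6 = 60
  B to Yuma: 15 × 2 = 30
Total cost = 210.
So A→Nampa carries 10 TEU.

10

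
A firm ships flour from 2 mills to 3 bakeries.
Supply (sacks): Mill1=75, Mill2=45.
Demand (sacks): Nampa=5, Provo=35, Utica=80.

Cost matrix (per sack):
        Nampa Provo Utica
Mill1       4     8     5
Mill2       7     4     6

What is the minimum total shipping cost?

570

One minimum-cost allocation:
  Mill1 to Nampa: 5 × 4 = 20
  Mill1 to Utica: 70 × 5 = 350
  Mill2 to Provo: 35 × 4 = 140
  Mill2 to Utica: 10 × 6 = 60
Total = 20 + 350 + 140 + 60 = 570.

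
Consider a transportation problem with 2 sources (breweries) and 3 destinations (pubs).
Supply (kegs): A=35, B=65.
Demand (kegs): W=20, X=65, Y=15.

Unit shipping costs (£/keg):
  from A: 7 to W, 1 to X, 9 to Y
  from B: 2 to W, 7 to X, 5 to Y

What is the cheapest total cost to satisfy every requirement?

Optimal allocation:
  A–X: 35 kegs
  B–W: 20 kegs
  B–X: 30 kegs
  B–Y: 15 kegs
Total cost = £360.

360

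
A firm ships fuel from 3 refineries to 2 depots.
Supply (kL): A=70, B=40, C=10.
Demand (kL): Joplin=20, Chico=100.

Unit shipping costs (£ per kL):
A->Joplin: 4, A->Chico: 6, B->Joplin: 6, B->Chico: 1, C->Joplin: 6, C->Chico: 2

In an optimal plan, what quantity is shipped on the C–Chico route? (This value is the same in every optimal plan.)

The minimum-cost plan:
  A->Joplin: 20 kL
  A->Chico: 50 kL
  B->Chico: 40 kL
  C->Chico: 10 kL
Total cost = £440.
So C→Chico carries 10 kL.

10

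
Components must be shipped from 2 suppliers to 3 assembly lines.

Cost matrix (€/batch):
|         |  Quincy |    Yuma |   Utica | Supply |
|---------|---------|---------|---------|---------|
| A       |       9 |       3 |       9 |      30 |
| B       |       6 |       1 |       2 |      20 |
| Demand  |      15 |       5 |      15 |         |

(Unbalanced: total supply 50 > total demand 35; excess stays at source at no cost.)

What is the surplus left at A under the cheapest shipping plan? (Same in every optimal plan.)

15

An optimal plan:
  A to Quincy: 10 batches
  A to Yuma: 5 batches
  B to Quincy: 5 batches
  B to Utica: 15 batches
Total cost = €165.
A ships 15 of its 30, leaving 15.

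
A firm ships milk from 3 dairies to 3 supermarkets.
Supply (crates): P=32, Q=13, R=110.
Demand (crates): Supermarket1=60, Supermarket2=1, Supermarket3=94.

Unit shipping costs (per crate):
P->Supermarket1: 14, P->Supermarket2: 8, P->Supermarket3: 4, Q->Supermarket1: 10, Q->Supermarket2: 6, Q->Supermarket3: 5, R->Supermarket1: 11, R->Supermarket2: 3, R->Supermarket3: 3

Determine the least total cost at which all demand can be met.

964

An optimal shipping plan:
  P–Supermarket3: 32 crates
  Q–Supermarket1: 13 crates
  R–Supermarket1: 47 crates
  R–Supermarket2: 1 crates
  R–Supermarket3: 62 crates
Total cost = 964.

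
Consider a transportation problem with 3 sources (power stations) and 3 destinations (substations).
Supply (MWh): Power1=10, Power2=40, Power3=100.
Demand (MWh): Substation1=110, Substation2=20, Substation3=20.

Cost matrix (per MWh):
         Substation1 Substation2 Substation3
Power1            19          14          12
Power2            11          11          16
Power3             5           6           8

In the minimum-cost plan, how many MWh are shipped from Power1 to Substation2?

The minimum-cost plan:
  Power1–Substation3: 10 × 12 = 120
  Power2–Substation1: 20 × 11 = 220
  Power2–Substation2: 20 × 11 = 220
  Power3–Substation1: 90 × 5 = 450
  Power3–Substation3: 10 × 8 = 80
Total cost = 1090.
The route Power1→Substation2 is not used.

0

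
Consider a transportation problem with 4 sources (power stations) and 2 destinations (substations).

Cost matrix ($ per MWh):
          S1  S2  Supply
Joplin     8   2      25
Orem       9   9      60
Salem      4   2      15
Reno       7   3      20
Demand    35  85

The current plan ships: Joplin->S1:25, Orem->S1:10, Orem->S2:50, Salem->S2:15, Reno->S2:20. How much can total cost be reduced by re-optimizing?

Current plan cost = 25·8 + 10·9 + 50·9 + 15·2 + 20·3 = $830.
Optimal plan:
  Joplin->S2: 25 MWh
  Orem->S1: 35 MWh
  Orem->S2: 25 MWh
  Salem->S2: 15 MWh
  Reno->S2: 20 MWh
Optimal cost = $680.
Saving = 830 − 680 = $150.

150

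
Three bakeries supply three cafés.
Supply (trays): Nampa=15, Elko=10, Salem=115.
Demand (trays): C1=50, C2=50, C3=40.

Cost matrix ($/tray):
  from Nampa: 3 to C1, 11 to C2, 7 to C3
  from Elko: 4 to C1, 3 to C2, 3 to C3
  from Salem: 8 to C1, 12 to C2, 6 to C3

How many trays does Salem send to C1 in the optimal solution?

Solving gives:
  Nampa–C1: 15 × $3 = $45
  Elko–C2: 10 × $3 = $30
  Salem–C1: 35 × $8 = $280
  Salem–C2: 40 × $12 = $480
  Salem–C3: 40 × $6 = $240
Total cost = $1075.
So Salem→C1 carries 35 trays.

35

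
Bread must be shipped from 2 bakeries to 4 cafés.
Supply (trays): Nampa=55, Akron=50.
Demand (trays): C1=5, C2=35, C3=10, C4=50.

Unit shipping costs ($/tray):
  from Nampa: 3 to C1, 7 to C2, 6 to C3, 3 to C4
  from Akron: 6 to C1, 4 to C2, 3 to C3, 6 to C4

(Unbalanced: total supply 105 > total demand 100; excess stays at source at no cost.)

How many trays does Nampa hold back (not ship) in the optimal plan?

An optimal plan:
  Nampa->C1: 5 × $3 = $15
  Nampa->C4: 50 × $3 = $150
  Akron->C2: 35 × $4 = $140
  Akron->C3: 10 × $3 = $30
Total cost = $335.
Nampa ships 55 of its 55, leaving 0.

0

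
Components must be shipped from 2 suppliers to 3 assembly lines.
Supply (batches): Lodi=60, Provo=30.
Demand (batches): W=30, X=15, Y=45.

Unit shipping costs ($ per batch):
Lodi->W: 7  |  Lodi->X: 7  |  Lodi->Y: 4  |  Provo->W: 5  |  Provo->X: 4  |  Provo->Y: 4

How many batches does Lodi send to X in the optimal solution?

0

Solving gives:
  Lodi->W: 15 batches
  Lodi->Y: 45 batches
  Provo->W: 15 batches
  Provo->X: 15 batches
Total cost = $420.
The route Lodi→X is not used.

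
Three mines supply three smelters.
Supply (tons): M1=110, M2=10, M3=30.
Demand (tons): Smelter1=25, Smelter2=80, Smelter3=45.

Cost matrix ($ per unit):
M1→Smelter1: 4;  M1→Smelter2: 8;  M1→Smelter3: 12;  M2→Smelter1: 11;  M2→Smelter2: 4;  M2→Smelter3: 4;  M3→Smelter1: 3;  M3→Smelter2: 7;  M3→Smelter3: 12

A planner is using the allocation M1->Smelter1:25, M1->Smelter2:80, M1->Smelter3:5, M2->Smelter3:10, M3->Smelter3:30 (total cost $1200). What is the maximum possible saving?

30

Current plan cost = 25·4 + 80·8 + 5·12 + 10·4 + 30·12 = $1200.
Optimal plan:
  M1->Smelter2: 75 × $8 = $600
  M1->Smelter3: 35 × $12 = $420
  M2->Smelter3: 10 × $4 = $40
  M3->Smelter1: 25 × $3 = $75
  M3->Smelter2: 5 × $7 = $35
Optimal cost = $1170.
Saving = 1200 − 1170 = $30.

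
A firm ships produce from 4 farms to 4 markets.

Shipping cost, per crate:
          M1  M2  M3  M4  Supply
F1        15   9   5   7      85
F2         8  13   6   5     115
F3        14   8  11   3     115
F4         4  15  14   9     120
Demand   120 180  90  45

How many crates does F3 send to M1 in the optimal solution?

Solving gives:
  F1→M2: 65 × 9 = 585
  F1→M3: 20 × 5 = 100
  F2→M3: 70 × 6 = 420
  F2→M4: 45 × 5 = 225
  F3→M2: 115 × 8 = 920
  F4→M1: 120 × 4 = 480
Total cost = 2730.
The route F3→M1 is not used.

0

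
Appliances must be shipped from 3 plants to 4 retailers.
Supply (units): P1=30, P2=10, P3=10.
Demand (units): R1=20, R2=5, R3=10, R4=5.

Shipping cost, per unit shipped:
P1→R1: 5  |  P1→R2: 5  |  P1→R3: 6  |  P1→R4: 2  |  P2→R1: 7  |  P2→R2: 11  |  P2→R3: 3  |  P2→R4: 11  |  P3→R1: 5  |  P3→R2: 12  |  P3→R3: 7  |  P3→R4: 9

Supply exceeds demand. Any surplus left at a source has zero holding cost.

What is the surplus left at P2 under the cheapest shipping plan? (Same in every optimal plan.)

An optimal plan:
  P1 to R1: 10 × 5 = 50
  P1 to R2: 5 × 5 = 25
  P1 to R4: 5 × 2 = 10
  P2 to R3: 10 × 3 = 30
  P3 to R1: 10 × 5 = 50
Total cost = 165.
P2 ships 10 of its 10, leaving 0.

0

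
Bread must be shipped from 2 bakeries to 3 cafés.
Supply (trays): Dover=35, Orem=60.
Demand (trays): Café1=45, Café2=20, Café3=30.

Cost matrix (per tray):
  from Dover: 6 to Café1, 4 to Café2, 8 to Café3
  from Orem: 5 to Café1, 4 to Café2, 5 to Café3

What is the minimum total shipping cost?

470

An optimal shipping plan:
  Dover to Café1: 15 × 6 = 90
  Dover to Café2: 20 × 4 = 80
  Orem to Café1: 30 × 5 = 150
  Orem to Café3: 30 × 5 = 150
Total = 90 + 80 + 150 + 150 = 470.
(Supply check: Dover ships 35; Orem ships 60.)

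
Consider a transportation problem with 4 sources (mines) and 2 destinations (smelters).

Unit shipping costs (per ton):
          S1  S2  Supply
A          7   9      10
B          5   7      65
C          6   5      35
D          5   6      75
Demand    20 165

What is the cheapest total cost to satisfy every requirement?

1130

A cheapest plan:
  A->S2: 10 × 9 = 90
  B->S1: 20 × 5 = 100
  B->S2: 45 × 7 = 315
  C->S2: 35 × 5 = 175
  D->S2: 75 × 6 = 450
Total = 90 + 100 + 315 + 175 + 450 = 1130.
(Supply check: A ships 10; B ships 65; C ships 35; D ships 75.)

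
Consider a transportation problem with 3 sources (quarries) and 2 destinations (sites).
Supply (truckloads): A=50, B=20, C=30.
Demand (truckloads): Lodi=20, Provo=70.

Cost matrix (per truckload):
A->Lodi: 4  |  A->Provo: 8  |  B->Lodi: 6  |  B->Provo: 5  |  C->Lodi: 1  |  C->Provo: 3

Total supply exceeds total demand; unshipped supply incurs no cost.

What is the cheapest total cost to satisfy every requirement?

430

A cheapest plan:
  A–Lodi: 20 × 4 = 80
  A–Provo: 20 × 8 = 160
  B–Provo: 20 × 5 = 100
  C–Provo: 30 × 3 = 90
Total = 80 + 160 + 100 + 90 = 430.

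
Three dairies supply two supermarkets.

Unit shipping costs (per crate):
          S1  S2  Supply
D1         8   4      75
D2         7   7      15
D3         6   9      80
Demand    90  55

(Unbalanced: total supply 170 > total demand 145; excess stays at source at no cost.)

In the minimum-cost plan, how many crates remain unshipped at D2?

5

An optimal plan:
  D1 to S2: 55 × 4 = 220
  D2 to S1: 10 × 7 = 70
  D3 to S1: 80 × 6 = 480
Total cost = 770.
D2 ships 10 of its 15, leaving 5.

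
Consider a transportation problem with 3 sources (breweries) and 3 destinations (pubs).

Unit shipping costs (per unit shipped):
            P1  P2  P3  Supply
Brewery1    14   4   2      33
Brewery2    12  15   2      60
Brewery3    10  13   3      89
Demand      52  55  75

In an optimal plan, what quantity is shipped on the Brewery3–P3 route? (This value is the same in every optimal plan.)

Optimal shipments:
  Brewery1–P2: 33 × 4 = 132
  Brewery2–P3: 60 × 2 = 120
  Brewery3–P1: 52 × 10 = 520
  Brewery3–P2: 22 × 13 = 286
  Brewery3–P3: 15 × 3 = 45
Total cost = 1103.
So Brewery3→P3 carries 15 kegs.

15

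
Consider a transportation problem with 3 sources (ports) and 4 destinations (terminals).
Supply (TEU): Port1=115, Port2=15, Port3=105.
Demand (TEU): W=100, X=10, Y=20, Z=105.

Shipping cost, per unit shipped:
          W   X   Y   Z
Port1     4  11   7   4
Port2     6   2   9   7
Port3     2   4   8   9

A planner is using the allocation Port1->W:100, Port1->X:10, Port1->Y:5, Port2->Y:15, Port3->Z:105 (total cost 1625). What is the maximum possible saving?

830

Current plan cost = 100·4 + 10·11 + 5·7 + 15·9 + 105·9 = 1625.
Optimal plan:
  Port1 to Y: 10 TEU
  Port1 to Z: 105 TEU
  Port2 to X: 10 TEU
  Port2 to Y: 5 TEU
  Port3 to W: 100 TEU
  Port3 to Y: 5 TEU
Optimal cost = 795.
Saving = 1625 − 795 = 830.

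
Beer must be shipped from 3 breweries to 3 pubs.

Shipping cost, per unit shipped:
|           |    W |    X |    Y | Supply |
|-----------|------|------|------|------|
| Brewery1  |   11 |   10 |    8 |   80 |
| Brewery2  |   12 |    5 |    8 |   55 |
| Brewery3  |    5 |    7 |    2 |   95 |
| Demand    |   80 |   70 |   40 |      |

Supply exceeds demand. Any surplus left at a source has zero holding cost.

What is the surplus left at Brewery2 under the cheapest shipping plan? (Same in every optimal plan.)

0

Minimum-cost shipments:
  Brewery1→X: 15 kegs
  Brewery1→Y: 25 kegs
  Brewery2→X: 55 kegs
  Brewery3→W: 80 kegs
  Brewery3→Y: 15 kegs
Total cost = 1055.
Brewery2 ships 55 of its 55, leaving 0.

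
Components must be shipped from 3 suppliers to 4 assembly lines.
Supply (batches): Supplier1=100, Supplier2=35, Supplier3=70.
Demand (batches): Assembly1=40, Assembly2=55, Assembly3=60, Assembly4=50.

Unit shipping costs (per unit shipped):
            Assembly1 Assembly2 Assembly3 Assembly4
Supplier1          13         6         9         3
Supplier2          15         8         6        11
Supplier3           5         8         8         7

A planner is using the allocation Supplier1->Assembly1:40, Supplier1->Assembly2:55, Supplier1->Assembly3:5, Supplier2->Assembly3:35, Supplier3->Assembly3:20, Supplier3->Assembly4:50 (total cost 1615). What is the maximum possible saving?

Current plan cost = 40·13 + 55·6 + 5·9 + 35·6 + 20·8 + 50·7 = 1615.
Optimal plan:
  Supplier1→Assembly2: 50 × 6 = 300
  Supplier1→Assembly4: 50 × 3 = 150
  Supplier2→Assembly3: 35 × 6 = 210
  Supplier3→Assembly1: 40 × 5 = 200
  Supplier3→Assembly2: 5 × 8 = 40
  Supplier3→Assembly3: 25 × 8 = 200
Optimal cost = 1100.
Saving = 1615 − 1100 = 515.

515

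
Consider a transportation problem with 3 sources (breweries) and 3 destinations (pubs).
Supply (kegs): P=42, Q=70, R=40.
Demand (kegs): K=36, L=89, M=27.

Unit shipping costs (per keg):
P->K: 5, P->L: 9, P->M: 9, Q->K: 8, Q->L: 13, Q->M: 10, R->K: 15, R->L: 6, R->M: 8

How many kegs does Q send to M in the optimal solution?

27

Optimal shipments:
  P–L: 42 × 9 = 378
  Q–K: 36 × 8 = 288
  Q–L: 7 × 13 = 91
  Q–M: 27 × 10 = 270
  R–L: 40 × 6 = 240
Total cost = 1267.
So Q→M carries 27 kegs.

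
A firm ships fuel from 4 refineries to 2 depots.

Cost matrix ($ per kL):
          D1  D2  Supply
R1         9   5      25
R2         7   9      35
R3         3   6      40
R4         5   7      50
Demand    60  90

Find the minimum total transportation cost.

Optimal allocation:
  R1→D2: 25 × $5 = $125
  R2→D1: 20 × $7 = $140
  R2→D2: 15 × $9 = $135
  R3→D1: 40 × $3 = $120
  R4→D2: 50 × $7 = $350
Total = 125 + 140 + 135 + 120 + 350 = $870.

870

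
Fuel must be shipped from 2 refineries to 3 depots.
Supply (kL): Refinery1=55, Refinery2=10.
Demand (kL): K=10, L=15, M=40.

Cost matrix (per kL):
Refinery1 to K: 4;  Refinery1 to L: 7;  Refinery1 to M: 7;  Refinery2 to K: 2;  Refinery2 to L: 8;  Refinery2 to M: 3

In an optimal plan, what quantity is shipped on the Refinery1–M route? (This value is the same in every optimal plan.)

30

Optimal shipments:
  Refinery1→K: 10 × 4 = 40
  Refinery1→L: 15 × 7 = 105
  Refinery1→M: 30 × 7 = 210
  Refinery2→M: 10 × 3 = 30
Total cost = 385.
So Refinery1→M carries 30 kL.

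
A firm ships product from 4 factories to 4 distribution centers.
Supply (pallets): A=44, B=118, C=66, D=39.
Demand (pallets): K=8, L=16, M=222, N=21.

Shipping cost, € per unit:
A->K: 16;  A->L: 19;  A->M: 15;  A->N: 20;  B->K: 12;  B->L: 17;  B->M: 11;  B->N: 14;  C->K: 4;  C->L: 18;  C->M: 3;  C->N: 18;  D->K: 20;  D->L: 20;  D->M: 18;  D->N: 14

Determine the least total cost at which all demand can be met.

2814

Optimal allocation:
  A–K: 8 × €16 = €128
  A–M: 36 × €15 = €540
  B–M: 118 × €11 = €1298
  C–M: 66 × €3 = €198
  D–L: 16 × €20 = €320
  D–M: 2 × €18 = €36
  D–N: 21 × €14 = €294
Total = 128 + 540 + 1298 + 198 + 320 + 36 + 294 = €2814.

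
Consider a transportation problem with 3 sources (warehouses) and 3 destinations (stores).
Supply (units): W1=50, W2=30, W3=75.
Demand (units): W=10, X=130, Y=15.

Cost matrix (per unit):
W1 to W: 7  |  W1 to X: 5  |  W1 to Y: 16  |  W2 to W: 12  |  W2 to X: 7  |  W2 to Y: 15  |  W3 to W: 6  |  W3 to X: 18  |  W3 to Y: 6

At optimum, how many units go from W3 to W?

Optimal shipments:
  W1→X: 50 × 5 = 250
  W2→X: 30 × 7 = 210
  W3→W: 10 × 6 = 60
  W3→X: 50 × 18 = 900
  W3→Y: 15 × 6 = 90
Total cost = 1510.
So W3→W carries 10 units.

10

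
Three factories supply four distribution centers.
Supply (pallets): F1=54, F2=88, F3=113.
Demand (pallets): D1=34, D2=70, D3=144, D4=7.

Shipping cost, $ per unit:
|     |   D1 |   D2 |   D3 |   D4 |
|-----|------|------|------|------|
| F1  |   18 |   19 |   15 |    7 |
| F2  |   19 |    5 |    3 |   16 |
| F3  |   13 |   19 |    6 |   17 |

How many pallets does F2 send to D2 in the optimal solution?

70

Solving gives:
  F1->D1: 34 × $18 = $612
  F1->D3: 13 × $15 = $195
  F1->D4: 7 × $7 = $49
  F2->D2: 70 × $5 = $350
  F2->D3: 18 × $3 = $54
  F3->D3: 113 × $6 = $678
Total cost = $1938.
So F2→D2 carries 70 pallets.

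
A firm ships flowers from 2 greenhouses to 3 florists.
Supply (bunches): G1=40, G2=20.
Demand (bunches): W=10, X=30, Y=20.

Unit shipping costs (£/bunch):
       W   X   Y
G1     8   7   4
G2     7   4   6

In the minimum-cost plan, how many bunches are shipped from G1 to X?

10

The minimum-cost plan:
  G1->W: 10 × £8 = £80
  G1->X: 10 × £7 = £70
  G1->Y: 20 × £4 = £80
  G2->X: 20 × £4 = £80
Total cost = £310.
So G1→X carries 10 bunches.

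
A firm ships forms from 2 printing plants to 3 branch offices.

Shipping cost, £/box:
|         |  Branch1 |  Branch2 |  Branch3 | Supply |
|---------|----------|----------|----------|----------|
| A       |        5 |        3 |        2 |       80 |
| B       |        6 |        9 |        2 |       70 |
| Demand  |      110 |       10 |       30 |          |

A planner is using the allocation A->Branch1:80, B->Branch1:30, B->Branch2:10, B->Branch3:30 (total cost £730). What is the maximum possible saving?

Current plan cost = 80·5 + 30·6 + 10·9 + 30·2 = £730.
Optimal plan:
  A->Branch1: 70 × £5 = £350
  A->Branch2: 10 × £3 = £30
  B->Branch1: 40 × £6 = £240
  B->Branch3: 30 × £2 = £60
Optimal cost = £680.
Saving = 730 − 680 = £50.

50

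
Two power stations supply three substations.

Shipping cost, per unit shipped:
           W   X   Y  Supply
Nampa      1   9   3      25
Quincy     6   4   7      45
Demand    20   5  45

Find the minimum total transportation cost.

One minimum-cost allocation:
  Nampa→W: 20 × 1 = 20
  Nampa→Y: 5 × 3 = 15
  Quincy→X: 5 × 4 = 20
  Quincy→Y: 40 × 7 = 280
Total = 20 + 15 + 20 + 280 = 335.

335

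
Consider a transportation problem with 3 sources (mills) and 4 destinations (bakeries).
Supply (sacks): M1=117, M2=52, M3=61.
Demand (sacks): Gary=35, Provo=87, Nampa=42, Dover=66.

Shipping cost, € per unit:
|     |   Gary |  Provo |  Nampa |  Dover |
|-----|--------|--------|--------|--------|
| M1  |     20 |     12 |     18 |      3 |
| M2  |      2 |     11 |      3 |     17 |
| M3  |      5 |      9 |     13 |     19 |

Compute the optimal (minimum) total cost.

1405

An optimal shipping plan:
  M1->Provo: 51 × €12 = €612
  M1->Dover: 66 × €3 = €198
  M2->Gary: 10 × €2 = €20
  M2->Nampa: 42 × €3 = €126
  M3->Gary: 25 × €5 = €125
  M3->Provo: 36 × €9 = €324
Total = 612 + 198 + 20 + 126 + 125 + 324 = €1405.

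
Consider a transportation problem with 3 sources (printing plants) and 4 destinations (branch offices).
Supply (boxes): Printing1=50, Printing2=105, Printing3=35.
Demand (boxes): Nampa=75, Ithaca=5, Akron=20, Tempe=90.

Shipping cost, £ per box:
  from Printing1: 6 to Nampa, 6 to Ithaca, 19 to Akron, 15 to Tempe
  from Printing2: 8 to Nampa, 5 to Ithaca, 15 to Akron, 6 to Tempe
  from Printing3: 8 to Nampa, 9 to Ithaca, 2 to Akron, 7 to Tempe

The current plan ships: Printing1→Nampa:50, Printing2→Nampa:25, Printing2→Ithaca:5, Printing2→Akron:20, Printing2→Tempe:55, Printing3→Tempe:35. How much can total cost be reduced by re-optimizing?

Current plan cost = 50·6 + 25·8 + 5·5 + 20·15 + 55·6 + 35·7 = £1400.
Optimal plan:
  Printing1→Nampa: 50 × £6 = £300
  Printing2→Nampa: 10 × £8 = £80
  Printing2→Ithaca: 5 × £5 = £25
  Printing2→Tempe: 90 × £6 = £540
  Printing3→Nampa: 15 × £8 = £120
  Printing3→Akron: 20 × £2 = £40
Optimal cost = £1105.
Saving = 1400 − 1105 = £295.

295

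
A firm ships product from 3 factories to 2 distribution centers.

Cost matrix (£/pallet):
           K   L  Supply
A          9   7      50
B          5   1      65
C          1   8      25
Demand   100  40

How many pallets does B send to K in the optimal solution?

25

Solving gives:
  A–K: 50 × £9 = £450
  B–K: 25 × £5 = £125
  B–L: 40 × £1 = £40
  C–K: 25 × £1 = £25
Total cost = £640.
So B→K carries 25 pallets.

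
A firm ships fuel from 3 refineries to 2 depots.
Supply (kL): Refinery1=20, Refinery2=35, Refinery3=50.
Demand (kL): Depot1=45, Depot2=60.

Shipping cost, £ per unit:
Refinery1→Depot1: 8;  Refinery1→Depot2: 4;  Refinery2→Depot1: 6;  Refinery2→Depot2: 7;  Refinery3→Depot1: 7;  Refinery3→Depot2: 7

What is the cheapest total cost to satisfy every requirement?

640

A cheapest plan:
  Refinery1 to Depot2: 20 × £4 = £80
  Refinery2 to Depot1: 35 × £6 = £210
  Refinery3 to Depot1: 10 × £7 = £70
  Refinery3 to Depot2: 40 × £7 = £280
Total = 80 + 210 + 70 + 280 = £640.
(Supply check: Refinery1 ships 20; Refinery2 ships 35; Refinery3 ships 50.)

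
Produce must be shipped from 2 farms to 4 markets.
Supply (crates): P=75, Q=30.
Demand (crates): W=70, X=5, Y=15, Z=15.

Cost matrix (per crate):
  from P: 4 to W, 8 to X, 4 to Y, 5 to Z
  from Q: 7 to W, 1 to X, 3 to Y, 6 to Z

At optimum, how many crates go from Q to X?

Solving gives:
  P to W: 70 × 4 = 280
  P to Z: 5 × 5 = 25
  Q to X: 5 × 1 = 5
  Q to Y: 15 × 3 = 45
  Q to Z: 10 × 6 = 60
Total cost = 415.
So Q→X carries 5 crates.

5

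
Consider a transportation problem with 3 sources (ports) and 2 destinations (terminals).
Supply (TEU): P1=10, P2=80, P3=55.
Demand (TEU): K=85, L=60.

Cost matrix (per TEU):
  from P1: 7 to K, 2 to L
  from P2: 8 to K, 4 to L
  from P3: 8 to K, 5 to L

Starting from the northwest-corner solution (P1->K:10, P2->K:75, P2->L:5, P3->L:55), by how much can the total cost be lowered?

Current plan cost = 10·7 + 75·8 + 5·4 + 55·5 = 965.
Optimal plan:
  P1→L: 10 × 2 = 20
  P2→K: 30 × 8 = 240
  P2→L: 50 × 4 = 200
  P3→K: 55 × 8 = 440
Optimal cost = 900.
Saving = 965 − 900 = 65.

65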